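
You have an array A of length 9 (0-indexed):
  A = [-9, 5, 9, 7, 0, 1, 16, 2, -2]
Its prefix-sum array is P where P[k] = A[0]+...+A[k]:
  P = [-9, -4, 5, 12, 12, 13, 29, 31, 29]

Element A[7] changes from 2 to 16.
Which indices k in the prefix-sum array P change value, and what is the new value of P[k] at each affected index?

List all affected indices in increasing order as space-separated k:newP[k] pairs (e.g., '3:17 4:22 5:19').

Answer: 7:45 8:43

Derivation:
P[k] = A[0] + ... + A[k]
P[k] includes A[7] iff k >= 7
Affected indices: 7, 8, ..., 8; delta = 14
  P[7]: 31 + 14 = 45
  P[8]: 29 + 14 = 43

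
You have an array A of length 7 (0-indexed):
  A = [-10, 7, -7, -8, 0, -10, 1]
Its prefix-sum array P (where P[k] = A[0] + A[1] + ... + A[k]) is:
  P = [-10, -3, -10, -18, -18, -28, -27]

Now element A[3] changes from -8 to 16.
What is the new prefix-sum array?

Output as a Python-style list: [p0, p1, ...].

Answer: [-10, -3, -10, 6, 6, -4, -3]

Derivation:
Change: A[3] -8 -> 16, delta = 24
P[k] for k < 3: unchanged (A[3] not included)
P[k] for k >= 3: shift by delta = 24
  P[0] = -10 + 0 = -10
  P[1] = -3 + 0 = -3
  P[2] = -10 + 0 = -10
  P[3] = -18 + 24 = 6
  P[4] = -18 + 24 = 6
  P[5] = -28 + 24 = -4
  P[6] = -27 + 24 = -3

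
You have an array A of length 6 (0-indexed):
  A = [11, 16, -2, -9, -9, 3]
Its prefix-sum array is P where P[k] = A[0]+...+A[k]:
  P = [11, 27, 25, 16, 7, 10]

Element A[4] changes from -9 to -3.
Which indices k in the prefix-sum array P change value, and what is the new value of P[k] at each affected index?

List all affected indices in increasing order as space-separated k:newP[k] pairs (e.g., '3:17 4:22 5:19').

Answer: 4:13 5:16

Derivation:
P[k] = A[0] + ... + A[k]
P[k] includes A[4] iff k >= 4
Affected indices: 4, 5, ..., 5; delta = 6
  P[4]: 7 + 6 = 13
  P[5]: 10 + 6 = 16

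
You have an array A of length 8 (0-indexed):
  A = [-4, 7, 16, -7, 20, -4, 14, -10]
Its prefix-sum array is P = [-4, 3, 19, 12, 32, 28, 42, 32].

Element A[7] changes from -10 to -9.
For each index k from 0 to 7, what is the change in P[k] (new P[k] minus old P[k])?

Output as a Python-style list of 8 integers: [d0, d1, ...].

Answer: [0, 0, 0, 0, 0, 0, 0, 1]

Derivation:
Element change: A[7] -10 -> -9, delta = 1
For k < 7: P[k] unchanged, delta_P[k] = 0
For k >= 7: P[k] shifts by exactly 1
Delta array: [0, 0, 0, 0, 0, 0, 0, 1]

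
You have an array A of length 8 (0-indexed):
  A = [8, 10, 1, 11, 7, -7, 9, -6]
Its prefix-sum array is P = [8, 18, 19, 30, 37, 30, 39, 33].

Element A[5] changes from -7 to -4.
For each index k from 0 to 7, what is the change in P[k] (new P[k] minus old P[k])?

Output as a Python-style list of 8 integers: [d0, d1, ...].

Answer: [0, 0, 0, 0, 0, 3, 3, 3]

Derivation:
Element change: A[5] -7 -> -4, delta = 3
For k < 5: P[k] unchanged, delta_P[k] = 0
For k >= 5: P[k] shifts by exactly 3
Delta array: [0, 0, 0, 0, 0, 3, 3, 3]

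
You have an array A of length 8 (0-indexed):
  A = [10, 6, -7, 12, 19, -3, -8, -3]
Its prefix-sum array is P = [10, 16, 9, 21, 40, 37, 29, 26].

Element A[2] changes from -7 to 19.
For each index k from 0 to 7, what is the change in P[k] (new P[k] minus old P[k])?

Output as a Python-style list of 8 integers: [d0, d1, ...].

Element change: A[2] -7 -> 19, delta = 26
For k < 2: P[k] unchanged, delta_P[k] = 0
For k >= 2: P[k] shifts by exactly 26
Delta array: [0, 0, 26, 26, 26, 26, 26, 26]

Answer: [0, 0, 26, 26, 26, 26, 26, 26]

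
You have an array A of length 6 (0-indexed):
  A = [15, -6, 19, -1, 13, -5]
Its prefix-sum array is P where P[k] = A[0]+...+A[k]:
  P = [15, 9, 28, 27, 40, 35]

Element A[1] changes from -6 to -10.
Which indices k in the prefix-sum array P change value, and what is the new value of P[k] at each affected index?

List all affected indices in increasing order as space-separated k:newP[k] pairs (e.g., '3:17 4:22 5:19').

P[k] = A[0] + ... + A[k]
P[k] includes A[1] iff k >= 1
Affected indices: 1, 2, ..., 5; delta = -4
  P[1]: 9 + -4 = 5
  P[2]: 28 + -4 = 24
  P[3]: 27 + -4 = 23
  P[4]: 40 + -4 = 36
  P[5]: 35 + -4 = 31

Answer: 1:5 2:24 3:23 4:36 5:31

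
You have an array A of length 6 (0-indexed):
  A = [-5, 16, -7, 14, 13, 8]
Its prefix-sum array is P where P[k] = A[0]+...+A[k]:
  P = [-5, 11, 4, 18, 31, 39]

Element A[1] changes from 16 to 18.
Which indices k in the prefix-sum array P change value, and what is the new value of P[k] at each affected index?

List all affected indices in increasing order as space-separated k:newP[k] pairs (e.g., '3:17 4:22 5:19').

Answer: 1:13 2:6 3:20 4:33 5:41

Derivation:
P[k] = A[0] + ... + A[k]
P[k] includes A[1] iff k >= 1
Affected indices: 1, 2, ..., 5; delta = 2
  P[1]: 11 + 2 = 13
  P[2]: 4 + 2 = 6
  P[3]: 18 + 2 = 20
  P[4]: 31 + 2 = 33
  P[5]: 39 + 2 = 41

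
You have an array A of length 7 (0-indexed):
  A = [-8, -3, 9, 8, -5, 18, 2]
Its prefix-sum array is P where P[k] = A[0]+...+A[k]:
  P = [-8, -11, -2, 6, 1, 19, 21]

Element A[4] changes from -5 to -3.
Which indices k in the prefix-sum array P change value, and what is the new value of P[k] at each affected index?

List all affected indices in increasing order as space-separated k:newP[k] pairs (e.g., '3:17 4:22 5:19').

P[k] = A[0] + ... + A[k]
P[k] includes A[4] iff k >= 4
Affected indices: 4, 5, ..., 6; delta = 2
  P[4]: 1 + 2 = 3
  P[5]: 19 + 2 = 21
  P[6]: 21 + 2 = 23

Answer: 4:3 5:21 6:23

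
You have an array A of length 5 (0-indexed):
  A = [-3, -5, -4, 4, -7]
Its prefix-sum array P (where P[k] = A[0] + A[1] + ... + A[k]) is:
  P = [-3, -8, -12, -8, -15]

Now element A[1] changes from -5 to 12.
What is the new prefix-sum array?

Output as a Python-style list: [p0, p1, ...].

Answer: [-3, 9, 5, 9, 2]

Derivation:
Change: A[1] -5 -> 12, delta = 17
P[k] for k < 1: unchanged (A[1] not included)
P[k] for k >= 1: shift by delta = 17
  P[0] = -3 + 0 = -3
  P[1] = -8 + 17 = 9
  P[2] = -12 + 17 = 5
  P[3] = -8 + 17 = 9
  P[4] = -15 + 17 = 2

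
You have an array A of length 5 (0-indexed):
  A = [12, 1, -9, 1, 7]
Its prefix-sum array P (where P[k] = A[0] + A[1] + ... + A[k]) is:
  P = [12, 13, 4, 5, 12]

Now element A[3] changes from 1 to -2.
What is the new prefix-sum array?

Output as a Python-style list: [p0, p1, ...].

Change: A[3] 1 -> -2, delta = -3
P[k] for k < 3: unchanged (A[3] not included)
P[k] for k >= 3: shift by delta = -3
  P[0] = 12 + 0 = 12
  P[1] = 13 + 0 = 13
  P[2] = 4 + 0 = 4
  P[3] = 5 + -3 = 2
  P[4] = 12 + -3 = 9

Answer: [12, 13, 4, 2, 9]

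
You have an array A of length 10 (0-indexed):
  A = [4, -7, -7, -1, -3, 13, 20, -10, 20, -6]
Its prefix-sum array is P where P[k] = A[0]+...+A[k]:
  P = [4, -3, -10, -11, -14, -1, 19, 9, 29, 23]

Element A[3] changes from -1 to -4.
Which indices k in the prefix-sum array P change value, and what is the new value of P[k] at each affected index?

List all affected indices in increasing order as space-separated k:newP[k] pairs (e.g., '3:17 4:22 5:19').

P[k] = A[0] + ... + A[k]
P[k] includes A[3] iff k >= 3
Affected indices: 3, 4, ..., 9; delta = -3
  P[3]: -11 + -3 = -14
  P[4]: -14 + -3 = -17
  P[5]: -1 + -3 = -4
  P[6]: 19 + -3 = 16
  P[7]: 9 + -3 = 6
  P[8]: 29 + -3 = 26
  P[9]: 23 + -3 = 20

Answer: 3:-14 4:-17 5:-4 6:16 7:6 8:26 9:20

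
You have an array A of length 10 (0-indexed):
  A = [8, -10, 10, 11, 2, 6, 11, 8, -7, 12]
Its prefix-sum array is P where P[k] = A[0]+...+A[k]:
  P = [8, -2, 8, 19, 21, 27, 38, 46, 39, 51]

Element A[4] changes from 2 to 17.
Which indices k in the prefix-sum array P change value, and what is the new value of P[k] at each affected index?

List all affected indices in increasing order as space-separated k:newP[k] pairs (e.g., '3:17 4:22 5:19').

P[k] = A[0] + ... + A[k]
P[k] includes A[4] iff k >= 4
Affected indices: 4, 5, ..., 9; delta = 15
  P[4]: 21 + 15 = 36
  P[5]: 27 + 15 = 42
  P[6]: 38 + 15 = 53
  P[7]: 46 + 15 = 61
  P[8]: 39 + 15 = 54
  P[9]: 51 + 15 = 66

Answer: 4:36 5:42 6:53 7:61 8:54 9:66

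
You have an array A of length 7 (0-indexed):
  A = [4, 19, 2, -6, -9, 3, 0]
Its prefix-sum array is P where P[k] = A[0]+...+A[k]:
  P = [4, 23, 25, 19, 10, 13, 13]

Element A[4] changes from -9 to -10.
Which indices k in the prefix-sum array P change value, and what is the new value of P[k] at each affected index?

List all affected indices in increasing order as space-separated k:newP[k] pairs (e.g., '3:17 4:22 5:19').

P[k] = A[0] + ... + A[k]
P[k] includes A[4] iff k >= 4
Affected indices: 4, 5, ..., 6; delta = -1
  P[4]: 10 + -1 = 9
  P[5]: 13 + -1 = 12
  P[6]: 13 + -1 = 12

Answer: 4:9 5:12 6:12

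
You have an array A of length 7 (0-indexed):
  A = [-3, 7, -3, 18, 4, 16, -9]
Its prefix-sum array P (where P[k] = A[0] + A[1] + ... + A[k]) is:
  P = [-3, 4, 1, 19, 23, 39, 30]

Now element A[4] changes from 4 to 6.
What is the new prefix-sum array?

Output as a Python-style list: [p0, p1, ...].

Change: A[4] 4 -> 6, delta = 2
P[k] for k < 4: unchanged (A[4] not included)
P[k] for k >= 4: shift by delta = 2
  P[0] = -3 + 0 = -3
  P[1] = 4 + 0 = 4
  P[2] = 1 + 0 = 1
  P[3] = 19 + 0 = 19
  P[4] = 23 + 2 = 25
  P[5] = 39 + 2 = 41
  P[6] = 30 + 2 = 32

Answer: [-3, 4, 1, 19, 25, 41, 32]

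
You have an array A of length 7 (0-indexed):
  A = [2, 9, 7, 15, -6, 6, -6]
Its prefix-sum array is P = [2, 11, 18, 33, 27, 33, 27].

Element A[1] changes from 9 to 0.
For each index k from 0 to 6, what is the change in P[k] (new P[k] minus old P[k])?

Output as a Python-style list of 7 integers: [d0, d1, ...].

Element change: A[1] 9 -> 0, delta = -9
For k < 1: P[k] unchanged, delta_P[k] = 0
For k >= 1: P[k] shifts by exactly -9
Delta array: [0, -9, -9, -9, -9, -9, -9]

Answer: [0, -9, -9, -9, -9, -9, -9]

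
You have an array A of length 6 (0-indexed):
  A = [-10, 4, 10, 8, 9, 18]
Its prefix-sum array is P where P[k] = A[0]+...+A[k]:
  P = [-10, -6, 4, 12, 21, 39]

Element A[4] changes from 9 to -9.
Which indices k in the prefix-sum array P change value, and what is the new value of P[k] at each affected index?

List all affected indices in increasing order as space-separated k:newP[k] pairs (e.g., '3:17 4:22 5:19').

Answer: 4:3 5:21

Derivation:
P[k] = A[0] + ... + A[k]
P[k] includes A[4] iff k >= 4
Affected indices: 4, 5, ..., 5; delta = -18
  P[4]: 21 + -18 = 3
  P[5]: 39 + -18 = 21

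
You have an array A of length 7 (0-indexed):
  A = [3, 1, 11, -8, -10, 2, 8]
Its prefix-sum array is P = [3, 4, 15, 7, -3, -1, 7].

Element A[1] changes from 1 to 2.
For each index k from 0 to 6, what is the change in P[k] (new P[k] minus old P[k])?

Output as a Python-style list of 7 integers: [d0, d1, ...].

Element change: A[1] 1 -> 2, delta = 1
For k < 1: P[k] unchanged, delta_P[k] = 0
For k >= 1: P[k] shifts by exactly 1
Delta array: [0, 1, 1, 1, 1, 1, 1]

Answer: [0, 1, 1, 1, 1, 1, 1]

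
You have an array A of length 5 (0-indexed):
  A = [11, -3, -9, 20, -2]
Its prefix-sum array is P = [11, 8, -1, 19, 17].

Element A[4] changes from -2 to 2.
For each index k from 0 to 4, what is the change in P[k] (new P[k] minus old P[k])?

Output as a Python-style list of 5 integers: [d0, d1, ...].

Element change: A[4] -2 -> 2, delta = 4
For k < 4: P[k] unchanged, delta_P[k] = 0
For k >= 4: P[k] shifts by exactly 4
Delta array: [0, 0, 0, 0, 4]

Answer: [0, 0, 0, 0, 4]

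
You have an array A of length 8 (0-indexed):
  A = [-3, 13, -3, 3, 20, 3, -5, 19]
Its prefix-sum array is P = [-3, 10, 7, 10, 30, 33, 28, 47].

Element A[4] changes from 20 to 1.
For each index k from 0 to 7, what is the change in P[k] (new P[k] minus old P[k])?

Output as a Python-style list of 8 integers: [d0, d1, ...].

Answer: [0, 0, 0, 0, -19, -19, -19, -19]

Derivation:
Element change: A[4] 20 -> 1, delta = -19
For k < 4: P[k] unchanged, delta_P[k] = 0
For k >= 4: P[k] shifts by exactly -19
Delta array: [0, 0, 0, 0, -19, -19, -19, -19]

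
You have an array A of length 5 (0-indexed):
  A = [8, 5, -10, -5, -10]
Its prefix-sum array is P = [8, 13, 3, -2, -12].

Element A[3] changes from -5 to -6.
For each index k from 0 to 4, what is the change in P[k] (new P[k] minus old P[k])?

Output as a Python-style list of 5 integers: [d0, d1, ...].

Answer: [0, 0, 0, -1, -1]

Derivation:
Element change: A[3] -5 -> -6, delta = -1
For k < 3: P[k] unchanged, delta_P[k] = 0
For k >= 3: P[k] shifts by exactly -1
Delta array: [0, 0, 0, -1, -1]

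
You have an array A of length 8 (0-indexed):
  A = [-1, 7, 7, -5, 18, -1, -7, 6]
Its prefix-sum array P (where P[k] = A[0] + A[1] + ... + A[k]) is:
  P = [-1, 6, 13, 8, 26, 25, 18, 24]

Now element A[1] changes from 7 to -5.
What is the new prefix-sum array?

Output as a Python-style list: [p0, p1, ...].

Change: A[1] 7 -> -5, delta = -12
P[k] for k < 1: unchanged (A[1] not included)
P[k] for k >= 1: shift by delta = -12
  P[0] = -1 + 0 = -1
  P[1] = 6 + -12 = -6
  P[2] = 13 + -12 = 1
  P[3] = 8 + -12 = -4
  P[4] = 26 + -12 = 14
  P[5] = 25 + -12 = 13
  P[6] = 18 + -12 = 6
  P[7] = 24 + -12 = 12

Answer: [-1, -6, 1, -4, 14, 13, 6, 12]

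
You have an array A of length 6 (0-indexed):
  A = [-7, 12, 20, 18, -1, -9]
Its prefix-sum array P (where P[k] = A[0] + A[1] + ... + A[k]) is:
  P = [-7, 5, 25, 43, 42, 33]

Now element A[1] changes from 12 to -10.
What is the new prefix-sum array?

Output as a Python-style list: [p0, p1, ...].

Change: A[1] 12 -> -10, delta = -22
P[k] for k < 1: unchanged (A[1] not included)
P[k] for k >= 1: shift by delta = -22
  P[0] = -7 + 0 = -7
  P[1] = 5 + -22 = -17
  P[2] = 25 + -22 = 3
  P[3] = 43 + -22 = 21
  P[4] = 42 + -22 = 20
  P[5] = 33 + -22 = 11

Answer: [-7, -17, 3, 21, 20, 11]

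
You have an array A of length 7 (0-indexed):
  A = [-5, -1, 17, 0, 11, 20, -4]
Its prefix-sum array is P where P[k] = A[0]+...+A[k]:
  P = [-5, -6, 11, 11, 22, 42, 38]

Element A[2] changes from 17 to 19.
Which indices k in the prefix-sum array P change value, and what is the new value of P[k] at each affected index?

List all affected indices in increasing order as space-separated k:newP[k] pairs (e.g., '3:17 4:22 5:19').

P[k] = A[0] + ... + A[k]
P[k] includes A[2] iff k >= 2
Affected indices: 2, 3, ..., 6; delta = 2
  P[2]: 11 + 2 = 13
  P[3]: 11 + 2 = 13
  P[4]: 22 + 2 = 24
  P[5]: 42 + 2 = 44
  P[6]: 38 + 2 = 40

Answer: 2:13 3:13 4:24 5:44 6:40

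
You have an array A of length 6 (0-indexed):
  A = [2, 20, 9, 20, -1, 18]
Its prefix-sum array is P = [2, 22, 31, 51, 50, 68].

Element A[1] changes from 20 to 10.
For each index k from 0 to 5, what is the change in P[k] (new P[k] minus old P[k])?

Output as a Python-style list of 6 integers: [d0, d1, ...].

Answer: [0, -10, -10, -10, -10, -10]

Derivation:
Element change: A[1] 20 -> 10, delta = -10
For k < 1: P[k] unchanged, delta_P[k] = 0
For k >= 1: P[k] shifts by exactly -10
Delta array: [0, -10, -10, -10, -10, -10]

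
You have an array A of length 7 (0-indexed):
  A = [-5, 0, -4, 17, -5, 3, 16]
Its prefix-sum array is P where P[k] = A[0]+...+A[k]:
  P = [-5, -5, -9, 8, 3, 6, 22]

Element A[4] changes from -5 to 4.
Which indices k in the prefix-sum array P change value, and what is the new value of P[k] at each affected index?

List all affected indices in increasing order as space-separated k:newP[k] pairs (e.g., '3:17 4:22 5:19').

P[k] = A[0] + ... + A[k]
P[k] includes A[4] iff k >= 4
Affected indices: 4, 5, ..., 6; delta = 9
  P[4]: 3 + 9 = 12
  P[5]: 6 + 9 = 15
  P[6]: 22 + 9 = 31

Answer: 4:12 5:15 6:31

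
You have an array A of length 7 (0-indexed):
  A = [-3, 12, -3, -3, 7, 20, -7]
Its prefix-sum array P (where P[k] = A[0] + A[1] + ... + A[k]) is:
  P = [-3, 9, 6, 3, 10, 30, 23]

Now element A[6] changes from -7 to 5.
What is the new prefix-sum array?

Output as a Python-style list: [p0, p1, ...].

Answer: [-3, 9, 6, 3, 10, 30, 35]

Derivation:
Change: A[6] -7 -> 5, delta = 12
P[k] for k < 6: unchanged (A[6] not included)
P[k] for k >= 6: shift by delta = 12
  P[0] = -3 + 0 = -3
  P[1] = 9 + 0 = 9
  P[2] = 6 + 0 = 6
  P[3] = 3 + 0 = 3
  P[4] = 10 + 0 = 10
  P[5] = 30 + 0 = 30
  P[6] = 23 + 12 = 35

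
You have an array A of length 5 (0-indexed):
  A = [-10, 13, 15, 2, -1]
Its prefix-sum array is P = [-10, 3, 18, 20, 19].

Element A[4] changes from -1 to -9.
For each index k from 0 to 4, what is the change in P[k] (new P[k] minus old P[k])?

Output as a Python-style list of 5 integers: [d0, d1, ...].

Element change: A[4] -1 -> -9, delta = -8
For k < 4: P[k] unchanged, delta_P[k] = 0
For k >= 4: P[k] shifts by exactly -8
Delta array: [0, 0, 0, 0, -8]

Answer: [0, 0, 0, 0, -8]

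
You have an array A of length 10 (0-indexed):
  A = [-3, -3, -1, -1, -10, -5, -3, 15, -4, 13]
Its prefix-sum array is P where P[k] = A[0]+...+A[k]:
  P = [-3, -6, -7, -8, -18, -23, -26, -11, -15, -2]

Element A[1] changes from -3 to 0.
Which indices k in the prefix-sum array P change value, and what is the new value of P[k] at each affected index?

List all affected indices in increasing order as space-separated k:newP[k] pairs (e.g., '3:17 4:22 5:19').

P[k] = A[0] + ... + A[k]
P[k] includes A[1] iff k >= 1
Affected indices: 1, 2, ..., 9; delta = 3
  P[1]: -6 + 3 = -3
  P[2]: -7 + 3 = -4
  P[3]: -8 + 3 = -5
  P[4]: -18 + 3 = -15
  P[5]: -23 + 3 = -20
  P[6]: -26 + 3 = -23
  P[7]: -11 + 3 = -8
  P[8]: -15 + 3 = -12
  P[9]: -2 + 3 = 1

Answer: 1:-3 2:-4 3:-5 4:-15 5:-20 6:-23 7:-8 8:-12 9:1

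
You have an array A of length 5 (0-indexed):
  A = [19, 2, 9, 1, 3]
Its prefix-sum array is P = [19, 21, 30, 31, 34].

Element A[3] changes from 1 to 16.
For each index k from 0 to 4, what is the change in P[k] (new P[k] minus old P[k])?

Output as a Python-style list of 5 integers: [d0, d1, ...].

Element change: A[3] 1 -> 16, delta = 15
For k < 3: P[k] unchanged, delta_P[k] = 0
For k >= 3: P[k] shifts by exactly 15
Delta array: [0, 0, 0, 15, 15]

Answer: [0, 0, 0, 15, 15]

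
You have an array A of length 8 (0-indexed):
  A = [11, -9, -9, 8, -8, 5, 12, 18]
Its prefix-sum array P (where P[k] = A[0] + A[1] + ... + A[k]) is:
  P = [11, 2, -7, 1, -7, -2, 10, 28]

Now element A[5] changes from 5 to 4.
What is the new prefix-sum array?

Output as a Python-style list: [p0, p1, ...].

Change: A[5] 5 -> 4, delta = -1
P[k] for k < 5: unchanged (A[5] not included)
P[k] for k >= 5: shift by delta = -1
  P[0] = 11 + 0 = 11
  P[1] = 2 + 0 = 2
  P[2] = -7 + 0 = -7
  P[3] = 1 + 0 = 1
  P[4] = -7 + 0 = -7
  P[5] = -2 + -1 = -3
  P[6] = 10 + -1 = 9
  P[7] = 28 + -1 = 27

Answer: [11, 2, -7, 1, -7, -3, 9, 27]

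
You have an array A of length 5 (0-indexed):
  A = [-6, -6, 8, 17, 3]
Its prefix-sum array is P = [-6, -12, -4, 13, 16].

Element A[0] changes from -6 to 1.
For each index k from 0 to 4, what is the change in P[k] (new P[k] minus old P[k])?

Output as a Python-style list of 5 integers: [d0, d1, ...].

Element change: A[0] -6 -> 1, delta = 7
For k < 0: P[k] unchanged, delta_P[k] = 0
For k >= 0: P[k] shifts by exactly 7
Delta array: [7, 7, 7, 7, 7]

Answer: [7, 7, 7, 7, 7]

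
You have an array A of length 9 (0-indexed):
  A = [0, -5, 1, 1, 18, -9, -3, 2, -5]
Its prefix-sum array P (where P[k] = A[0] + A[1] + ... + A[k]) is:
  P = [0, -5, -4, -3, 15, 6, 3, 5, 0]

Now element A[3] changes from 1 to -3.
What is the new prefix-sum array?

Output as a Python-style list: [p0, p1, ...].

Answer: [0, -5, -4, -7, 11, 2, -1, 1, -4]

Derivation:
Change: A[3] 1 -> -3, delta = -4
P[k] for k < 3: unchanged (A[3] not included)
P[k] for k >= 3: shift by delta = -4
  P[0] = 0 + 0 = 0
  P[1] = -5 + 0 = -5
  P[2] = -4 + 0 = -4
  P[3] = -3 + -4 = -7
  P[4] = 15 + -4 = 11
  P[5] = 6 + -4 = 2
  P[6] = 3 + -4 = -1
  P[7] = 5 + -4 = 1
  P[8] = 0 + -4 = -4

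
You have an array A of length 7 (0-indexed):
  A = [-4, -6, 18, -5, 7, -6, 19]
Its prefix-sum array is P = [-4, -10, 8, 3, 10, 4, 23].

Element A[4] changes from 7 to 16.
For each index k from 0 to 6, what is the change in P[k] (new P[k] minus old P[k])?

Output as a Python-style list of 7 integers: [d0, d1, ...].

Answer: [0, 0, 0, 0, 9, 9, 9]

Derivation:
Element change: A[4] 7 -> 16, delta = 9
For k < 4: P[k] unchanged, delta_P[k] = 0
For k >= 4: P[k] shifts by exactly 9
Delta array: [0, 0, 0, 0, 9, 9, 9]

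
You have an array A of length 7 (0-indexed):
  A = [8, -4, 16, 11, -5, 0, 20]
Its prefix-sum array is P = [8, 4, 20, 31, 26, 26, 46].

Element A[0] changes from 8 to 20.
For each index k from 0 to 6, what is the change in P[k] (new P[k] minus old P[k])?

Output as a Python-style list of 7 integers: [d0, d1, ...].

Answer: [12, 12, 12, 12, 12, 12, 12]

Derivation:
Element change: A[0] 8 -> 20, delta = 12
For k < 0: P[k] unchanged, delta_P[k] = 0
For k >= 0: P[k] shifts by exactly 12
Delta array: [12, 12, 12, 12, 12, 12, 12]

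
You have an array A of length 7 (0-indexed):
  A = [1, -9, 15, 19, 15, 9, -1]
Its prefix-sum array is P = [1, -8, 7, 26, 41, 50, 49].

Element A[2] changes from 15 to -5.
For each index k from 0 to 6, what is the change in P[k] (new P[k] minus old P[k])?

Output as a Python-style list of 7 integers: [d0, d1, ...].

Element change: A[2] 15 -> -5, delta = -20
For k < 2: P[k] unchanged, delta_P[k] = 0
For k >= 2: P[k] shifts by exactly -20
Delta array: [0, 0, -20, -20, -20, -20, -20]

Answer: [0, 0, -20, -20, -20, -20, -20]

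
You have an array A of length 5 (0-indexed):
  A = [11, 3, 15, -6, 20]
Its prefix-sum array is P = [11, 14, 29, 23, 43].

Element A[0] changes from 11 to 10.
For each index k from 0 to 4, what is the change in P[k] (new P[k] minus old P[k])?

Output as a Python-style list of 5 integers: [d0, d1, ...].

Element change: A[0] 11 -> 10, delta = -1
For k < 0: P[k] unchanged, delta_P[k] = 0
For k >= 0: P[k] shifts by exactly -1
Delta array: [-1, -1, -1, -1, -1]

Answer: [-1, -1, -1, -1, -1]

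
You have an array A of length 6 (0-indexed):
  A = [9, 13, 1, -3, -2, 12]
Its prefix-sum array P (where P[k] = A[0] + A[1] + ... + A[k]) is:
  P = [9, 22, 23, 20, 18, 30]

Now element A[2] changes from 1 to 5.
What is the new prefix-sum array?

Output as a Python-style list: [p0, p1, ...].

Answer: [9, 22, 27, 24, 22, 34]

Derivation:
Change: A[2] 1 -> 5, delta = 4
P[k] for k < 2: unchanged (A[2] not included)
P[k] for k >= 2: shift by delta = 4
  P[0] = 9 + 0 = 9
  P[1] = 22 + 0 = 22
  P[2] = 23 + 4 = 27
  P[3] = 20 + 4 = 24
  P[4] = 18 + 4 = 22
  P[5] = 30 + 4 = 34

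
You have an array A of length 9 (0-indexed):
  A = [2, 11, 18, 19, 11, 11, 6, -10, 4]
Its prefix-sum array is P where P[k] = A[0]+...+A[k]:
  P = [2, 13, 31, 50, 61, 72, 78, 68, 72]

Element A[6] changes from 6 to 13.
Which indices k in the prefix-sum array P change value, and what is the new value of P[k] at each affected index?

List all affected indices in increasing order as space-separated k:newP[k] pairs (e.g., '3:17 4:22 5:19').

P[k] = A[0] + ... + A[k]
P[k] includes A[6] iff k >= 6
Affected indices: 6, 7, ..., 8; delta = 7
  P[6]: 78 + 7 = 85
  P[7]: 68 + 7 = 75
  P[8]: 72 + 7 = 79

Answer: 6:85 7:75 8:79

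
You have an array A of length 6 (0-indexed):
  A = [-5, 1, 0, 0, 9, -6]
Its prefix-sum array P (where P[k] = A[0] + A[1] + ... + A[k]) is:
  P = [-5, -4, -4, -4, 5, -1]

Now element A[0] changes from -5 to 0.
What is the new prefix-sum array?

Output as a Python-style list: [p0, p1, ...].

Answer: [0, 1, 1, 1, 10, 4]

Derivation:
Change: A[0] -5 -> 0, delta = 5
P[k] for k < 0: unchanged (A[0] not included)
P[k] for k >= 0: shift by delta = 5
  P[0] = -5 + 5 = 0
  P[1] = -4 + 5 = 1
  P[2] = -4 + 5 = 1
  P[3] = -4 + 5 = 1
  P[4] = 5 + 5 = 10
  P[5] = -1 + 5 = 4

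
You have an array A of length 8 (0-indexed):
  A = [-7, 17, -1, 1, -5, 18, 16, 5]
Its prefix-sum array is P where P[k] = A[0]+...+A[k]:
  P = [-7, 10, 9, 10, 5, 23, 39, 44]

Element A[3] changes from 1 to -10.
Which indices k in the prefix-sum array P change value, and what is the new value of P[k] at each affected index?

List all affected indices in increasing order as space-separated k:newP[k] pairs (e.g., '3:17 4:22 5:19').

Answer: 3:-1 4:-6 5:12 6:28 7:33

Derivation:
P[k] = A[0] + ... + A[k]
P[k] includes A[3] iff k >= 3
Affected indices: 3, 4, ..., 7; delta = -11
  P[3]: 10 + -11 = -1
  P[4]: 5 + -11 = -6
  P[5]: 23 + -11 = 12
  P[6]: 39 + -11 = 28
  P[7]: 44 + -11 = 33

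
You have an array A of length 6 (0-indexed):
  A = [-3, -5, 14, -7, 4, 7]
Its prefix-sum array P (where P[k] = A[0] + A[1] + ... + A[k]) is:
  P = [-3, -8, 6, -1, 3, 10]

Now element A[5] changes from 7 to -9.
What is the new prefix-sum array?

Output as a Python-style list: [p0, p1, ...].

Change: A[5] 7 -> -9, delta = -16
P[k] for k < 5: unchanged (A[5] not included)
P[k] for k >= 5: shift by delta = -16
  P[0] = -3 + 0 = -3
  P[1] = -8 + 0 = -8
  P[2] = 6 + 0 = 6
  P[3] = -1 + 0 = -1
  P[4] = 3 + 0 = 3
  P[5] = 10 + -16 = -6

Answer: [-3, -8, 6, -1, 3, -6]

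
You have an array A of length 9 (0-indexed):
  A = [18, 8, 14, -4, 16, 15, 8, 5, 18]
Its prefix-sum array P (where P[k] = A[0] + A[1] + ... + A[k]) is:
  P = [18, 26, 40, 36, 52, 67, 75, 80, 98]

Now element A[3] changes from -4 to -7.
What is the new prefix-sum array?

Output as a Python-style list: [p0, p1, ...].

Answer: [18, 26, 40, 33, 49, 64, 72, 77, 95]

Derivation:
Change: A[3] -4 -> -7, delta = -3
P[k] for k < 3: unchanged (A[3] not included)
P[k] for k >= 3: shift by delta = -3
  P[0] = 18 + 0 = 18
  P[1] = 26 + 0 = 26
  P[2] = 40 + 0 = 40
  P[3] = 36 + -3 = 33
  P[4] = 52 + -3 = 49
  P[5] = 67 + -3 = 64
  P[6] = 75 + -3 = 72
  P[7] = 80 + -3 = 77
  P[8] = 98 + -3 = 95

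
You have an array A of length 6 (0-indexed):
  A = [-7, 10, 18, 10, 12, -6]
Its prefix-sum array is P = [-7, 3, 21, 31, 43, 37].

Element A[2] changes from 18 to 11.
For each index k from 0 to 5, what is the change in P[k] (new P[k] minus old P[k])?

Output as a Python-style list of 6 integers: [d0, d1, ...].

Answer: [0, 0, -7, -7, -7, -7]

Derivation:
Element change: A[2] 18 -> 11, delta = -7
For k < 2: P[k] unchanged, delta_P[k] = 0
For k >= 2: P[k] shifts by exactly -7
Delta array: [0, 0, -7, -7, -7, -7]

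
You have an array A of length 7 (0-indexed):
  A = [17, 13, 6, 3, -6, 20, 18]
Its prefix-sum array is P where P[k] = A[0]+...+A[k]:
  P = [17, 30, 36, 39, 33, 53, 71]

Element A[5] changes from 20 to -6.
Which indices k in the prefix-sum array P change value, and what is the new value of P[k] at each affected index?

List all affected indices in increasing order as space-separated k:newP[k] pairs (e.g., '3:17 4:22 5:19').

P[k] = A[0] + ... + A[k]
P[k] includes A[5] iff k >= 5
Affected indices: 5, 6, ..., 6; delta = -26
  P[5]: 53 + -26 = 27
  P[6]: 71 + -26 = 45

Answer: 5:27 6:45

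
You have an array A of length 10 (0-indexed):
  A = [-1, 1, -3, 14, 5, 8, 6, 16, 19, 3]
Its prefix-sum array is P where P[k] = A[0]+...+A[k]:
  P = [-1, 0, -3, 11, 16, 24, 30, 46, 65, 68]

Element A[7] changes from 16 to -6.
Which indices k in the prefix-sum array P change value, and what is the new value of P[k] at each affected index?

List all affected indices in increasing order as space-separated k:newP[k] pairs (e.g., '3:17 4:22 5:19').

Answer: 7:24 8:43 9:46

Derivation:
P[k] = A[0] + ... + A[k]
P[k] includes A[7] iff k >= 7
Affected indices: 7, 8, ..., 9; delta = -22
  P[7]: 46 + -22 = 24
  P[8]: 65 + -22 = 43
  P[9]: 68 + -22 = 46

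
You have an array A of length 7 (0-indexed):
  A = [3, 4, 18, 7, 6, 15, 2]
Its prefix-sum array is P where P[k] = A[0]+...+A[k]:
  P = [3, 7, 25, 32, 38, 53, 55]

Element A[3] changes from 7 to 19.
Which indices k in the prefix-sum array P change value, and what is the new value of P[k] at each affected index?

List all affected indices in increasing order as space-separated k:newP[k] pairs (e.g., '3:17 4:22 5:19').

P[k] = A[0] + ... + A[k]
P[k] includes A[3] iff k >= 3
Affected indices: 3, 4, ..., 6; delta = 12
  P[3]: 32 + 12 = 44
  P[4]: 38 + 12 = 50
  P[5]: 53 + 12 = 65
  P[6]: 55 + 12 = 67

Answer: 3:44 4:50 5:65 6:67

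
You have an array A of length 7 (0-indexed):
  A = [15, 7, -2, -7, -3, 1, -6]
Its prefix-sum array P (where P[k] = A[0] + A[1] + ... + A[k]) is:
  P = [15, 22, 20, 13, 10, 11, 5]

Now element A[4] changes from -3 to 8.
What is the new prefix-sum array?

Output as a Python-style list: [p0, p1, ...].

Answer: [15, 22, 20, 13, 21, 22, 16]

Derivation:
Change: A[4] -3 -> 8, delta = 11
P[k] for k < 4: unchanged (A[4] not included)
P[k] for k >= 4: shift by delta = 11
  P[0] = 15 + 0 = 15
  P[1] = 22 + 0 = 22
  P[2] = 20 + 0 = 20
  P[3] = 13 + 0 = 13
  P[4] = 10 + 11 = 21
  P[5] = 11 + 11 = 22
  P[6] = 5 + 11 = 16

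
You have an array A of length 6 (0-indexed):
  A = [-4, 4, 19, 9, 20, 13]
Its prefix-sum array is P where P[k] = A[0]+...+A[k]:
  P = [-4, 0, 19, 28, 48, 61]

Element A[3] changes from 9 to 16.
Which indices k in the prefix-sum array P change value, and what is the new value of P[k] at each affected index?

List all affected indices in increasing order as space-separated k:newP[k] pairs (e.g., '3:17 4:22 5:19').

P[k] = A[0] + ... + A[k]
P[k] includes A[3] iff k >= 3
Affected indices: 3, 4, ..., 5; delta = 7
  P[3]: 28 + 7 = 35
  P[4]: 48 + 7 = 55
  P[5]: 61 + 7 = 68

Answer: 3:35 4:55 5:68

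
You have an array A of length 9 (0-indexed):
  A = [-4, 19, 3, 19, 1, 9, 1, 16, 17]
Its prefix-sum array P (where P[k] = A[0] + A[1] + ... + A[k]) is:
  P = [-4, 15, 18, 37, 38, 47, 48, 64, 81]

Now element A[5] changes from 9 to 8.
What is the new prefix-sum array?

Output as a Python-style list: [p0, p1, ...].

Answer: [-4, 15, 18, 37, 38, 46, 47, 63, 80]

Derivation:
Change: A[5] 9 -> 8, delta = -1
P[k] for k < 5: unchanged (A[5] not included)
P[k] for k >= 5: shift by delta = -1
  P[0] = -4 + 0 = -4
  P[1] = 15 + 0 = 15
  P[2] = 18 + 0 = 18
  P[3] = 37 + 0 = 37
  P[4] = 38 + 0 = 38
  P[5] = 47 + -1 = 46
  P[6] = 48 + -1 = 47
  P[7] = 64 + -1 = 63
  P[8] = 81 + -1 = 80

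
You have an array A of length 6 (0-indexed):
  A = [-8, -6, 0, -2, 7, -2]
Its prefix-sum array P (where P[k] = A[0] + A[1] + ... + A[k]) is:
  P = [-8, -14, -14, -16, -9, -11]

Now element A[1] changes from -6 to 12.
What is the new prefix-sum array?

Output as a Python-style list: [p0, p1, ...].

Answer: [-8, 4, 4, 2, 9, 7]

Derivation:
Change: A[1] -6 -> 12, delta = 18
P[k] for k < 1: unchanged (A[1] not included)
P[k] for k >= 1: shift by delta = 18
  P[0] = -8 + 0 = -8
  P[1] = -14 + 18 = 4
  P[2] = -14 + 18 = 4
  P[3] = -16 + 18 = 2
  P[4] = -9 + 18 = 9
  P[5] = -11 + 18 = 7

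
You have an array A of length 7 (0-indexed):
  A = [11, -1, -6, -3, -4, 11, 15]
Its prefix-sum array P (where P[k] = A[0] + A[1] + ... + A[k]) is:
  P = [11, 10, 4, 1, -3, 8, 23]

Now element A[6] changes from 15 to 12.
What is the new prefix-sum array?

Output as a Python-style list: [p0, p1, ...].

Answer: [11, 10, 4, 1, -3, 8, 20]

Derivation:
Change: A[6] 15 -> 12, delta = -3
P[k] for k < 6: unchanged (A[6] not included)
P[k] for k >= 6: shift by delta = -3
  P[0] = 11 + 0 = 11
  P[1] = 10 + 0 = 10
  P[2] = 4 + 0 = 4
  P[3] = 1 + 0 = 1
  P[4] = -3 + 0 = -3
  P[5] = 8 + 0 = 8
  P[6] = 23 + -3 = 20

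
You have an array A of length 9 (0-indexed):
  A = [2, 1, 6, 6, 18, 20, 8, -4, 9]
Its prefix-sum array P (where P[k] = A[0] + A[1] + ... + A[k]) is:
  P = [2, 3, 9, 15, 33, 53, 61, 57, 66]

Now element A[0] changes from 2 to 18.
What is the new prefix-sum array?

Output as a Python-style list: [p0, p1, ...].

Change: A[0] 2 -> 18, delta = 16
P[k] for k < 0: unchanged (A[0] not included)
P[k] for k >= 0: shift by delta = 16
  P[0] = 2 + 16 = 18
  P[1] = 3 + 16 = 19
  P[2] = 9 + 16 = 25
  P[3] = 15 + 16 = 31
  P[4] = 33 + 16 = 49
  P[5] = 53 + 16 = 69
  P[6] = 61 + 16 = 77
  P[7] = 57 + 16 = 73
  P[8] = 66 + 16 = 82

Answer: [18, 19, 25, 31, 49, 69, 77, 73, 82]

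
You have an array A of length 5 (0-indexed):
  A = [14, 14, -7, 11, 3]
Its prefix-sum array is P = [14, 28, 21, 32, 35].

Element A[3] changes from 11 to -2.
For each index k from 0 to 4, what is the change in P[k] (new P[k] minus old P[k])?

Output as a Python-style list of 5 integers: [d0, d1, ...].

Element change: A[3] 11 -> -2, delta = -13
For k < 3: P[k] unchanged, delta_P[k] = 0
For k >= 3: P[k] shifts by exactly -13
Delta array: [0, 0, 0, -13, -13]

Answer: [0, 0, 0, -13, -13]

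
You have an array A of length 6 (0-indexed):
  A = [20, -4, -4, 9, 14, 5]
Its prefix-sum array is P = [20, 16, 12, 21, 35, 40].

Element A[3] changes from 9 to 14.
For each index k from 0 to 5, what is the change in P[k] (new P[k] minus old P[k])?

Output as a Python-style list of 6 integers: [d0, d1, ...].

Answer: [0, 0, 0, 5, 5, 5]

Derivation:
Element change: A[3] 9 -> 14, delta = 5
For k < 3: P[k] unchanged, delta_P[k] = 0
For k >= 3: P[k] shifts by exactly 5
Delta array: [0, 0, 0, 5, 5, 5]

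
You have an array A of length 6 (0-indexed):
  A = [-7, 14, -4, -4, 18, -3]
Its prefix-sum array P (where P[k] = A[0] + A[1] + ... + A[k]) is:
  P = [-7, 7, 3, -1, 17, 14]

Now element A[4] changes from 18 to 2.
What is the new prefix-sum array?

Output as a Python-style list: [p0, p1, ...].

Answer: [-7, 7, 3, -1, 1, -2]

Derivation:
Change: A[4] 18 -> 2, delta = -16
P[k] for k < 4: unchanged (A[4] not included)
P[k] for k >= 4: shift by delta = -16
  P[0] = -7 + 0 = -7
  P[1] = 7 + 0 = 7
  P[2] = 3 + 0 = 3
  P[3] = -1 + 0 = -1
  P[4] = 17 + -16 = 1
  P[5] = 14 + -16 = -2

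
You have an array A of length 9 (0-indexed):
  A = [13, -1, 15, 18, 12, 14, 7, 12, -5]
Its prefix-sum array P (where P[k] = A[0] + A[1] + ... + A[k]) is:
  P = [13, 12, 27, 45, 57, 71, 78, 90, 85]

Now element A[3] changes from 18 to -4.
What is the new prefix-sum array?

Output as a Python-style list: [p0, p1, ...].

Answer: [13, 12, 27, 23, 35, 49, 56, 68, 63]

Derivation:
Change: A[3] 18 -> -4, delta = -22
P[k] for k < 3: unchanged (A[3] not included)
P[k] for k >= 3: shift by delta = -22
  P[0] = 13 + 0 = 13
  P[1] = 12 + 0 = 12
  P[2] = 27 + 0 = 27
  P[3] = 45 + -22 = 23
  P[4] = 57 + -22 = 35
  P[5] = 71 + -22 = 49
  P[6] = 78 + -22 = 56
  P[7] = 90 + -22 = 68
  P[8] = 85 + -22 = 63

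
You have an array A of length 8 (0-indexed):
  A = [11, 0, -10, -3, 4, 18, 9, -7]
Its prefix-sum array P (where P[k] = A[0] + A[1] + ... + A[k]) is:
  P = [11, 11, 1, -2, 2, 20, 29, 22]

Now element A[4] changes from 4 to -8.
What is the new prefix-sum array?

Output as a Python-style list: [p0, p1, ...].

Change: A[4] 4 -> -8, delta = -12
P[k] for k < 4: unchanged (A[4] not included)
P[k] for k >= 4: shift by delta = -12
  P[0] = 11 + 0 = 11
  P[1] = 11 + 0 = 11
  P[2] = 1 + 0 = 1
  P[3] = -2 + 0 = -2
  P[4] = 2 + -12 = -10
  P[5] = 20 + -12 = 8
  P[6] = 29 + -12 = 17
  P[7] = 22 + -12 = 10

Answer: [11, 11, 1, -2, -10, 8, 17, 10]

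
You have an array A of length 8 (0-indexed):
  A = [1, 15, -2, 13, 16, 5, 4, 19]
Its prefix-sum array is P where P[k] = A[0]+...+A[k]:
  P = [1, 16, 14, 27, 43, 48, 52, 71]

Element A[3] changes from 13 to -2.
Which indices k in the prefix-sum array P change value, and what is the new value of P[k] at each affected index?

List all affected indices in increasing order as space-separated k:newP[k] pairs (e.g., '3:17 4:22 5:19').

Answer: 3:12 4:28 5:33 6:37 7:56

Derivation:
P[k] = A[0] + ... + A[k]
P[k] includes A[3] iff k >= 3
Affected indices: 3, 4, ..., 7; delta = -15
  P[3]: 27 + -15 = 12
  P[4]: 43 + -15 = 28
  P[5]: 48 + -15 = 33
  P[6]: 52 + -15 = 37
  P[7]: 71 + -15 = 56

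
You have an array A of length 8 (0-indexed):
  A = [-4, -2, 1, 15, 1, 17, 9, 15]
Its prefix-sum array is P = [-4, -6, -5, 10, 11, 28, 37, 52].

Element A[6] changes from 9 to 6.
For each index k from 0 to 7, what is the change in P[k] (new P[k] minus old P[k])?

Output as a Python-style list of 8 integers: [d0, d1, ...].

Answer: [0, 0, 0, 0, 0, 0, -3, -3]

Derivation:
Element change: A[6] 9 -> 6, delta = -3
For k < 6: P[k] unchanged, delta_P[k] = 0
For k >= 6: P[k] shifts by exactly -3
Delta array: [0, 0, 0, 0, 0, 0, -3, -3]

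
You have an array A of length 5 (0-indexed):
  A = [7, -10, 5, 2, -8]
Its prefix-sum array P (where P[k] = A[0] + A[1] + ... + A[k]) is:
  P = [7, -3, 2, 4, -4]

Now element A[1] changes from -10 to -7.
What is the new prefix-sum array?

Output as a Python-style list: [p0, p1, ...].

Change: A[1] -10 -> -7, delta = 3
P[k] for k < 1: unchanged (A[1] not included)
P[k] for k >= 1: shift by delta = 3
  P[0] = 7 + 0 = 7
  P[1] = -3 + 3 = 0
  P[2] = 2 + 3 = 5
  P[3] = 4 + 3 = 7
  P[4] = -4 + 3 = -1

Answer: [7, 0, 5, 7, -1]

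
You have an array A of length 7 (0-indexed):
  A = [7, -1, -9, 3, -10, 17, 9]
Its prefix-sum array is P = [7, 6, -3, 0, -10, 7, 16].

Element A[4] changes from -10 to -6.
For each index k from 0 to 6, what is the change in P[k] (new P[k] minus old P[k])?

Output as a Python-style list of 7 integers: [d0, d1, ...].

Answer: [0, 0, 0, 0, 4, 4, 4]

Derivation:
Element change: A[4] -10 -> -6, delta = 4
For k < 4: P[k] unchanged, delta_P[k] = 0
For k >= 4: P[k] shifts by exactly 4
Delta array: [0, 0, 0, 0, 4, 4, 4]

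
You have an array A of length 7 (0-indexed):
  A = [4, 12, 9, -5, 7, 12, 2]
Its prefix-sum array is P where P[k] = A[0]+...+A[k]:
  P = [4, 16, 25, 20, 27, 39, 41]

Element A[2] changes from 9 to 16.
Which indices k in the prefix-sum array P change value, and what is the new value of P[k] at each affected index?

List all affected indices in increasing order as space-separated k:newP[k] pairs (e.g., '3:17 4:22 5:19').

Answer: 2:32 3:27 4:34 5:46 6:48

Derivation:
P[k] = A[0] + ... + A[k]
P[k] includes A[2] iff k >= 2
Affected indices: 2, 3, ..., 6; delta = 7
  P[2]: 25 + 7 = 32
  P[3]: 20 + 7 = 27
  P[4]: 27 + 7 = 34
  P[5]: 39 + 7 = 46
  P[6]: 41 + 7 = 48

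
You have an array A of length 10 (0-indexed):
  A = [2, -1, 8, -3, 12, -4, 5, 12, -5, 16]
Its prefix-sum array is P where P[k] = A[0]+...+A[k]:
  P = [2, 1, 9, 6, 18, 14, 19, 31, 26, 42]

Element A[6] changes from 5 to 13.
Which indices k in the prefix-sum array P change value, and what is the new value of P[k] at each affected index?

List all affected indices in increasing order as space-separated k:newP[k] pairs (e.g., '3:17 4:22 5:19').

Answer: 6:27 7:39 8:34 9:50

Derivation:
P[k] = A[0] + ... + A[k]
P[k] includes A[6] iff k >= 6
Affected indices: 6, 7, ..., 9; delta = 8
  P[6]: 19 + 8 = 27
  P[7]: 31 + 8 = 39
  P[8]: 26 + 8 = 34
  P[9]: 42 + 8 = 50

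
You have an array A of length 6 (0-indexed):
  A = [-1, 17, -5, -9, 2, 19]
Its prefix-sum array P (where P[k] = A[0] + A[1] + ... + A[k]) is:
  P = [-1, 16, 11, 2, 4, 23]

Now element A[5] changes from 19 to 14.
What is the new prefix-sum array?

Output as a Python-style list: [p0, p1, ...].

Change: A[5] 19 -> 14, delta = -5
P[k] for k < 5: unchanged (A[5] not included)
P[k] for k >= 5: shift by delta = -5
  P[0] = -1 + 0 = -1
  P[1] = 16 + 0 = 16
  P[2] = 11 + 0 = 11
  P[3] = 2 + 0 = 2
  P[4] = 4 + 0 = 4
  P[5] = 23 + -5 = 18

Answer: [-1, 16, 11, 2, 4, 18]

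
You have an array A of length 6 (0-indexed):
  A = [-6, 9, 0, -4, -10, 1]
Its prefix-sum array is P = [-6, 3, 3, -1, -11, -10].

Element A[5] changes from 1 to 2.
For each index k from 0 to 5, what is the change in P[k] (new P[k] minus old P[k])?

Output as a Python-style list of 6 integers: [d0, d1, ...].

Element change: A[5] 1 -> 2, delta = 1
For k < 5: P[k] unchanged, delta_P[k] = 0
For k >= 5: P[k] shifts by exactly 1
Delta array: [0, 0, 0, 0, 0, 1]

Answer: [0, 0, 0, 0, 0, 1]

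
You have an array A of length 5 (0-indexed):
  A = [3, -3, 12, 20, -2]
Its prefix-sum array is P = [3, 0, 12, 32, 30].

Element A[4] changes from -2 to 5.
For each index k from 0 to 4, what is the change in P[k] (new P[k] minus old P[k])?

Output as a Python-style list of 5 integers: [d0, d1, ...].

Element change: A[4] -2 -> 5, delta = 7
For k < 4: P[k] unchanged, delta_P[k] = 0
For k >= 4: P[k] shifts by exactly 7
Delta array: [0, 0, 0, 0, 7]

Answer: [0, 0, 0, 0, 7]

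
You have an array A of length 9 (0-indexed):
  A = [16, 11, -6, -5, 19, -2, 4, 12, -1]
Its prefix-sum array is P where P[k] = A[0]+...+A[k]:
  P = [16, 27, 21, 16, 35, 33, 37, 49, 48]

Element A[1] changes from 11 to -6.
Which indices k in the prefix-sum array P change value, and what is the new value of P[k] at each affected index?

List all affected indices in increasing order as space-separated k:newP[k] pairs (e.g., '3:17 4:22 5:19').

P[k] = A[0] + ... + A[k]
P[k] includes A[1] iff k >= 1
Affected indices: 1, 2, ..., 8; delta = -17
  P[1]: 27 + -17 = 10
  P[2]: 21 + -17 = 4
  P[3]: 16 + -17 = -1
  P[4]: 35 + -17 = 18
  P[5]: 33 + -17 = 16
  P[6]: 37 + -17 = 20
  P[7]: 49 + -17 = 32
  P[8]: 48 + -17 = 31

Answer: 1:10 2:4 3:-1 4:18 5:16 6:20 7:32 8:31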